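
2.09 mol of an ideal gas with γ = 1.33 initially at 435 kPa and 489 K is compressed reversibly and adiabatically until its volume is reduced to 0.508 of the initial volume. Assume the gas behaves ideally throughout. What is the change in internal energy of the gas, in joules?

6450 J

V₁ = nRT₁/P₁ = 2.09×8.314×489/435 = 19.5 L.
Adiabatic: TV^(γ−1) = const ⇒ T₂ = 489×(1.97)^0.330 = 611 K; PV^γ = const ⇒ P₂ = 1070 kPa.
For an ideal gas ΔU = nCvΔT with Cv = R/(γ−1) = 25.2 J/(mol·K).
ΔU = 2.09×25.2×(611−489) = 6450 J.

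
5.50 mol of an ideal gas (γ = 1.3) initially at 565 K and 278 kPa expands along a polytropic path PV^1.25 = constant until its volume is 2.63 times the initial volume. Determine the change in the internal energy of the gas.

-18500 J

V₁ = nRT₁/P₁ = 5.50×8.314×565/278 = 92.9 L.
Polytropic n=1.25: T₂ = T₁(V₁/V₂)^(n−1) = 565×(0.380)^0.25 = 444 K; P₂ = P₁(V₁/V₂)^n = 83.0 kPa.
For an ideal gas ΔU = nCvΔT with Cv = R/(γ−1) = 27.7 J/(mol·K).
ΔU = 5.50×27.7×(444−565) = -18500 J.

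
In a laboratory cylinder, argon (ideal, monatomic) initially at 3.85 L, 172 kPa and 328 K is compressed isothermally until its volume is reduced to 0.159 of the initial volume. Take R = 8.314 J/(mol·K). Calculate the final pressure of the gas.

1080 kPa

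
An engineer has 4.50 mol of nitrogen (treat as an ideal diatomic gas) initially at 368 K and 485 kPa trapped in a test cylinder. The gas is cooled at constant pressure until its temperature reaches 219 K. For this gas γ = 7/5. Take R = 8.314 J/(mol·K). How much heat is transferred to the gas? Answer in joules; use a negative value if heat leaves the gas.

-19500 J

V₁ = nRT₁/P₁ = 4.50×8.314×368/485 = 28.4 L.
Isobaric: P stays 485 kPa; V/T = const ⇒ T₂ = 219 K, V₂ = 16.9 L.
W = PΔV = 485×(16.9−28.4) kPa·L = -5570 J.
ΔU = nCvΔT = 4.50×20.8×(219−368) = -13900 J.
Q = ΔU + W = nCpΔT = -19500 J.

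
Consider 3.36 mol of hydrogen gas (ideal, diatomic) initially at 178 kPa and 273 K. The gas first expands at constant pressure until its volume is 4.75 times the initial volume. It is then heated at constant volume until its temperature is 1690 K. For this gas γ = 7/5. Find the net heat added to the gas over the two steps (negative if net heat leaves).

128000 J

V₁ = nRT₁/P₁ = 3.36×8.314×273/178 = 42.8 L.
Step 1 — Isobaric: P stays 178 kPa; V/T = const ⇒ T₂ = 1300 K, V₂ = 204 L.
W = PΔV = 178×(204−42.8) kPa·L = 28600 J.
ΔU = nCvΔT = 3.36×20.8×(1300−273) = 71500 J.
Q = ΔU + W = nCpΔT = 100000 J.
State after step 1: P = 178 kPa, V = 204 L, T = 1300 K.
Step 2 — Isochoric: V stays 204 L; P/T = const ⇒ T₂ = 1690 K, P₂ = 232 kPa.
W = 0 (no volume change).
ΔU = nCvΔT = 3.36×20.8×(1690−1300) = 27500 J.
Q = ΔU = 27500 J.
Net over both steps: W = 28600 J, Q = 128000 J, ΔU = 99000 J.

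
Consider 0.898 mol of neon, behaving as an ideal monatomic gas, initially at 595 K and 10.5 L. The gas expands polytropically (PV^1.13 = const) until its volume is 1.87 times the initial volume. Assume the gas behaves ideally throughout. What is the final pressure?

209 kPa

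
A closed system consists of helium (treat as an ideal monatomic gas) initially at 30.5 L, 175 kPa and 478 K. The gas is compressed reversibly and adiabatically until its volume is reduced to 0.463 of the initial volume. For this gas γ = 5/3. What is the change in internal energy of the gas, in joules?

5370 J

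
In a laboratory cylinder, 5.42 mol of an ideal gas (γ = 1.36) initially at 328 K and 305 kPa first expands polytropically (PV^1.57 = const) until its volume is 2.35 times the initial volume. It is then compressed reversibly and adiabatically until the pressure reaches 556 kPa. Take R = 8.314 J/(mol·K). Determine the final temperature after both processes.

V₁ = nRT₁/P₁ = 5.42×8.314×328/305 = 48.5 L.
Step 1 — Polytropic n=1.57: T₂ = T₁(V₁/V₂)^(n−1) = 328×(0.426)^0.57 = 202 K; P₂ = P₁(V₁/V₂)^n = 79.7 kPa.
W = (P₁V₁−P₂V₂)/(n−1) = (305×48.5−79.7×114)/0.57 = 10000 J.
ΔU = nCvΔT = 5.42×23.1×(202−328) = -15800 J.
Q = ΔU + W = -5830 J.
State after step 1: P = 79.7 kPa, V = 114 L, T = 202 K.
Step 2 — Adiabatic: T₂/T₁ = (P₂/P₁)^((γ−1)/γ) ⇒ T₂ = 202×(6.97)^0.265 = 337 K; V₂ = 27.3 L.
ΔU = nCvΔT = 5.42×23.1×(337−202) = 17000 J.
Q = 0 for an adiabatic process, so W = −ΔU = -17000 J.
Net over both steps: W = -6960 J, Q = -5830 J, ΔU = 1120 J.

337 K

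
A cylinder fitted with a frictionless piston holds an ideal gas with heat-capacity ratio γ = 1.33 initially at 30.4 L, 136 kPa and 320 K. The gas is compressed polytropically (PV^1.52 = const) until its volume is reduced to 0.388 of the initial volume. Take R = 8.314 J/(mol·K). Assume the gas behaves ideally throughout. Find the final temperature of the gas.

524 K

Polytropic n=1.52: T₂ = T₁(V₁/V₂)^(n−1) = 320×(2.58)^0.52 = 524 K; P₂ = P₁(V₁/V₂)^n = 573 kPa.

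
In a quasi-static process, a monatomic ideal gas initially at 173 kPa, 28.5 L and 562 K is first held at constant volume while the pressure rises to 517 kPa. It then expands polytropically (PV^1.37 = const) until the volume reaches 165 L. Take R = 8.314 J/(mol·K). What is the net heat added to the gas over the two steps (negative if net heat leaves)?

23200 J

n = P₁V₁/(RT₁) = 173×28.5/(8.314×562) = 1.06 mol.
Step 1 — Isochoric: V stays 28.5 L; P/T = const ⇒ T₂ = 1680 K, P₂ = 517 kPa.
W = 0 (no volume change).
ΔU = nCvΔT = 1.06×12.5×(1680−562) = 14700 J.
Q = ΔU = 14700 J.
State after step 1: P = 517 kPa, V = 28.5 L, T = 1680 K.
Step 2 — Polytropic n=1.37: T₂ = T₁(V₁/V₂)^(n−1) = 1680×(0.173)^0.37 = 877 K; P₂ = P₁(V₁/V₂)^n = 46.6 kPa.
W = (P₁V₁−P₂V₂)/(n−1) = (517×28.5−46.6×165)/0.37 = 19000 J.
ΔU = nCvΔT = 1.06×12.5×(877−1680) = -10600 J.
Q = ΔU + W = 8470 J.
Net over both steps: W = 19000 J, Q = 23200 J, ΔU = 4150 J.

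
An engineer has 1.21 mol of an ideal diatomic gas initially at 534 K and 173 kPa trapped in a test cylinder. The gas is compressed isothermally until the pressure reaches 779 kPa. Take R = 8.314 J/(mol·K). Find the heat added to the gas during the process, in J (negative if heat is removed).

-8080 J

V₁ = nRT₁/P₁ = 1.21×8.314×534/173 = 31.1 L.
Isothermal: T stays 534 K; PV = const ⇒ V₂ = 6.90 L, P₂ = 779 kPa.
ΔU = 0 (ideal gas, T constant).
W = nRT ln(V₂/V₁) = 1.21×8.314×534×ln(0.222) = -8080 J.
Q = ΔU + W = -8080 J.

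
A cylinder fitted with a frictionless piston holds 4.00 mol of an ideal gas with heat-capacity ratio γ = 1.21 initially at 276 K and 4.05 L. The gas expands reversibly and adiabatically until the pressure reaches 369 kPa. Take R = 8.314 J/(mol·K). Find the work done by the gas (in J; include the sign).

P₁ = nRT₁/V₁ = 4.00×8.314×276/4.05 = 2270 kPa.
Adiabatic: T₂/T₁ = (P₂/P₁)^((γ−1)/γ) ⇒ T₂ = 276×(0.163)^0.174 = 201 K; V₂ = 18.2 L.
ΔU = nCvΔT = 4.00×39.6×(201−276) = -11800 J.
Q = 0 for an adiabatic process, so W = −ΔU = 11800 J.

11800 J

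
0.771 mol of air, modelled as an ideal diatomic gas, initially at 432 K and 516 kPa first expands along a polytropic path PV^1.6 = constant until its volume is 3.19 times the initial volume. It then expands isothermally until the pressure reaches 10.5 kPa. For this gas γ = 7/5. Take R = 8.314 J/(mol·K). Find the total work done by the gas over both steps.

5130 J

V₁ = nRT₁/P₁ = 0.771×8.314×432/516 = 5.37 L.
Step 1 — Polytropic n=1.6: T₂ = T₁(V₁/V₂)^(n−1) = 432×(0.313)^0.60 = 215 K; P₂ = P₁(V₁/V₂)^n = 80.6 kPa.
W = (P₁V₁−P₂V₂)/(n−1) = (516×5.37−80.6×17.1)/0.60 = 2310 J.
ΔU = nCvΔT = 0.771×20.8×(215−432) = -3470 J.
Q = ΔU + W = -1160 J.
State after step 1: P = 80.6 kPa, V = 17.1 L, T = 215 K.
Step 2 — Isothermal: T stays 215 K; PV = const ⇒ V₂ = 131 L, P₂ = 10.5 kPa.
ΔU = 0 (ideal gas, T constant).
W = nRT ln(V₂/V₁) = 0.771×8.314×215×ln(7.68) = 2810 J.
Q = ΔU + W = 2810 J.
Net over both steps: W = 5130 J, Q = 1660 J, ΔU = -3470 J.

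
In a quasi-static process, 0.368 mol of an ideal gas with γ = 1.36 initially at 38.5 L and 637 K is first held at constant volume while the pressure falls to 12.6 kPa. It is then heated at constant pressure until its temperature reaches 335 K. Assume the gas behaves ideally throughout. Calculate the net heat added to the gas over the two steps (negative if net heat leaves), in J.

-2030 J

P₁ = nRT₁/V₁ = 0.368×8.314×637/38.5 = 50.6 kPa.
Step 1 — Isochoric: V stays 38.5 L; P/T = const ⇒ T₂ = 159 K, P₂ = 12.6 kPa.
W = 0 (no volume change).
ΔU = nCvΔT = 0.368×23.1×(159−637) = -4070 J.
Q = ΔU = -4070 J.
State after step 1: P = 12.6 kPa, V = 38.5 L, T = 159 K.
Step 2 — Isobaric: P stays 12.6 kPa; V/T = const ⇒ T₂ = 335 K, V₂ = 81.3 L.
W = PΔV = 12.6×(81.3−38.5) kPa·L = 540 J.
ΔU = nCvΔT = 0.368×23.1×(335−159) = 1500 J.
Q = ΔU + W = nCpΔT = 2040 J.
Net over both steps: W = 540 J, Q = -2030 J, ΔU = -2570 J.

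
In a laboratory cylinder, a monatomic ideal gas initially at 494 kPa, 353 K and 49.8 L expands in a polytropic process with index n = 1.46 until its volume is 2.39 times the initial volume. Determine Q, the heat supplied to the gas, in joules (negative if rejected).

5470 J

n = P₁V₁/(RT₁) = 494×49.8/(8.314×353) = 8.38 mol.
Polytropic n=1.46: T₂ = T₁(V₁/V₂)^(n−1) = 353×(0.418)^0.46 = 236 K; P₂ = P₁(V₁/V₂)^n = 138 kPa.
W = (P₁V₁−P₂V₂)/(n−1) = (494×49.8−138×119)/0.46 = 17700 J.
ΔU = nCvΔT = 8.38×12.5×(236−353) = -12200 J.
Q = ΔU + W = 5470 J.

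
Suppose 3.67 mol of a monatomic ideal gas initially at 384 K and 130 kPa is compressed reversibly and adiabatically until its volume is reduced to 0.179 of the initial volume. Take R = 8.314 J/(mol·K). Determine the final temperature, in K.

1210 K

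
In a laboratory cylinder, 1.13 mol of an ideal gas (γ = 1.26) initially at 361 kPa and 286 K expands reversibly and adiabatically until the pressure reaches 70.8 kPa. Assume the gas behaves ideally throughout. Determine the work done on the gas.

V₁ = nRT₁/P₁ = 1.13×8.314×286/361 = 7.44 L.
Adiabatic: T₂/T₁ = (P₂/P₁)^((γ−1)/γ) ⇒ T₂ = 286×(0.196)^0.206 = 204 K; V₂ = 27.1 L.
ΔU = nCvΔT = 1.13×32.0×(204−286) = -2950 J.
Q = 0 for an adiabatic process, so W = −ΔU = 2950 J.
Work done on the gas = −W_by = -2950 J.

-2950 J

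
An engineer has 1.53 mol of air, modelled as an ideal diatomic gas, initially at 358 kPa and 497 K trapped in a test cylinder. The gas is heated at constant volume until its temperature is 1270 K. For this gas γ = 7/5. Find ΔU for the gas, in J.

V₁ = nRT₁/P₁ = 1.53×8.314×497/358 = 17.7 L.
Isochoric: V stays 17.7 L; P/T = const ⇒ T₂ = 1270 K, P₂ = 915 kPa.
For an ideal gas ΔU = nCvΔT with Cv = (5/2)R = 20.8 J/(mol·K).
ΔU = 1.53×20.8×(1270−497) = 24600 J.

24600 J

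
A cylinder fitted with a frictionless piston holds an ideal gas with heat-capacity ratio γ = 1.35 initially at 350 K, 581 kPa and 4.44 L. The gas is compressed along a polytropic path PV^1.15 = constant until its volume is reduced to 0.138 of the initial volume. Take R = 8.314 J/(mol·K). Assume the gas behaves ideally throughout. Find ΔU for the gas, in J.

2550 J

n = P₁V₁/(RT₁) = 581×4.44/(8.314×350) = 0.887 mol.
Polytropic n=1.15: T₂ = T₁(V₁/V₂)^(n−1) = 350×(7.25)^0.15 = 471 K; P₂ = P₁(V₁/V₂)^n = 5670 kPa.
For an ideal gas ΔU = nCvΔT with Cv = R/(γ−1) = 23.8 J/(mol·K).
ΔU = 0.887×23.8×(471−350) = 2550 J.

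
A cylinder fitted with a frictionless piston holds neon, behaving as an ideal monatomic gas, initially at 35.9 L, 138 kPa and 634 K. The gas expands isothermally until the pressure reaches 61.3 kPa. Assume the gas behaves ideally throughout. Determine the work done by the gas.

n = P₁V₁/(RT₁) = 138×35.9/(8.314×634) = 0.940 mol.
Isothermal: T stays 634 K; PV = const ⇒ V₂ = 80.8 L, P₂ = 61.3 kPa.
W = nRT ln(V₂/V₁) = 0.940×8.314×634×ln(2.25) = 4020 J.

4020 J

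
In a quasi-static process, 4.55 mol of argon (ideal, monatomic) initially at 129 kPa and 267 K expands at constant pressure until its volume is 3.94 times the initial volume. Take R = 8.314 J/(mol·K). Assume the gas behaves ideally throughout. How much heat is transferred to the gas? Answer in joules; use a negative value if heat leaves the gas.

74200 J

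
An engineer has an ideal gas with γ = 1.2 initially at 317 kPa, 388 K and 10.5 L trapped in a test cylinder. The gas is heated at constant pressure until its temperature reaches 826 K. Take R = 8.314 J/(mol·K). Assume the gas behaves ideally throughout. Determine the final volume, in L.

22.4 L

Isobaric: P stays 317 kPa; V/T = const ⇒ T₂ = 826 K, V₂ = 22.4 L.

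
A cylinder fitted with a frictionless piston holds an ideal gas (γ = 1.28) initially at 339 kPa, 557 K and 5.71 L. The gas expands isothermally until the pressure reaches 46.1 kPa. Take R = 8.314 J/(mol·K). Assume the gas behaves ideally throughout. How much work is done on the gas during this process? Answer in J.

n = P₁V₁/(RT₁) = 339×5.71/(8.314×557) = 0.418 mol.
Isothermal: T stays 557 K; PV = const ⇒ V₂ = 42.0 L, P₂ = 46.1 kPa.
W = nRT ln(V₂/V₁) = 0.418×8.314×557×ln(7.35) = 3860 J.
Work done on the gas = −W_by = -3860 J.

-3860 J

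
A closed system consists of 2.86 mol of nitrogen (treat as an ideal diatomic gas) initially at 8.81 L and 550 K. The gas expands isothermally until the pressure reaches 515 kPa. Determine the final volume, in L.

P₁ = nRT₁/V₁ = 2.86×8.314×550/8.81 = 1480 kPa.
Isothermal: T stays 550 K; PV = const ⇒ V₂ = 25.4 L, P₂ = 515 kPa.

25.4 L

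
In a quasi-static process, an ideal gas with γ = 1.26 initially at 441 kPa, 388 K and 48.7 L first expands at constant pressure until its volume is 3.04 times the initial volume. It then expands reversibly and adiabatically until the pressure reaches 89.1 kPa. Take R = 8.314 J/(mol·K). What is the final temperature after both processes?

848 K

n = P₁V₁/(RT₁) = 441×48.7/(8.314×388) = 6.66 mol.
Step 1 — Isobaric: P stays 441 kPa; V/T = const ⇒ T₂ = 1180 K, V₂ = 148 L.
W = PΔV = 441×(148−48.7) kPa·L = 43800 J.
ΔU = nCvΔT = 6.66×32.0×(1180−388) = 169000 J.
Q = ΔU + W = nCpΔT = 212000 J.
State after step 1: P = 441 kPa, V = 148 L, T = 1180 K.
Step 2 — Adiabatic: T₂/T₁ = (P₂/P₁)^((γ−1)/γ) ⇒ T₂ = 1180×(0.202)^0.206 = 848 K; V₂ = 527 L.
ΔU = nCvΔT = 6.66×32.0×(848−1180) = -70600 J.
Q = 0 for an adiabatic process, so W = −ΔU = 70600 J.
Net over both steps: W = 114000 J, Q = 212000 J, ΔU = 97900 J.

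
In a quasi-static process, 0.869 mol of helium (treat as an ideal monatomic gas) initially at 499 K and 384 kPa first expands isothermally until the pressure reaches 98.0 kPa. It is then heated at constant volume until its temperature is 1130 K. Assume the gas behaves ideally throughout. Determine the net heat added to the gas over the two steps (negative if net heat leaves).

V₁ = nRT₁/P₁ = 0.869×8.314×499/384 = 9.39 L.
Step 1 — Isothermal: T stays 499 K; PV = const ⇒ V₂ = 36.8 L, P₂ = 98.0 kPa.
ΔU = 0 (ideal gas, T constant).
W = nRT ln(V₂/V₁) = 0.869×8.314×499×ln(3.92) = 4920 J.
Q = ΔU + W = 4920 J.
State after step 1: P = 98.0 kPa, V = 36.8 L, T = 499 K.
Step 2 — Isochoric: V stays 36.8 L; P/T = const ⇒ T₂ = 1130 K, P₂ = 222 kPa.
W = 0 (no volume change).
ΔU = nCvΔT = 0.869×12.5×(1130−499) = 6840 J.
Q = ΔU = 6840 J.
Net over both steps: W = 4920 J, Q = 11800 J, ΔU = 6840 J.

11800 J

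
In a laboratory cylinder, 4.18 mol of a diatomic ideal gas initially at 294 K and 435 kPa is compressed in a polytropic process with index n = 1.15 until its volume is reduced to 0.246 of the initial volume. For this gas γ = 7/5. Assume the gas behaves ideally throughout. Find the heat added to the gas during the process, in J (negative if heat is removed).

-9970 J

V₁ = nRT₁/P₁ = 4.18×8.314×294/435 = 23.5 L.
Polytropic n=1.15: T₂ = T₁(V₁/V₂)^(n−1) = 294×(4.07)^0.15 = 363 K; P₂ = P₁(V₁/V₂)^n = 2180 kPa.
W = (P₁V₁−P₂V₂)/(n−1) = (435×23.5−2180×5.78)/0.15 = -15900 J.
ΔU = nCvΔT = 4.18×20.8×(363−294) = 5980 J.
Q = ΔU + W = -9970 J.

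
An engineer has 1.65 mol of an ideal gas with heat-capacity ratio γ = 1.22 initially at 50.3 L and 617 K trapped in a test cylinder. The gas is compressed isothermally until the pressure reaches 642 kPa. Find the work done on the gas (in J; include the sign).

P₁ = nRT₁/V₁ = 1.65×8.314×617/50.3 = 168 kPa.
Isothermal: T stays 617 K; PV = const ⇒ V₂ = 13.2 L, P₂ = 642 kPa.
W = nRT ln(V₂/V₁) = 1.65×8.314×617×ln(0.262) = -11300 J.
Work done on the gas = −W_by = 11300 J.

11300 J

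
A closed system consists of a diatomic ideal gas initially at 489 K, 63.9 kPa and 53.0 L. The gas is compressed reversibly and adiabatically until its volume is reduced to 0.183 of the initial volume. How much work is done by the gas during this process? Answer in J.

n = P₁V₁/(RT₁) = 63.9×53.0/(8.314×489) = 0.833 mol.
Adiabatic: TV^(γ−1) = const ⇒ T₂ = 489×(5.46)^0.400 = 965 K; PV^γ = const ⇒ P₂ = 689 kPa.
ΔU = nCvΔT = 0.833×20.8×(965−489) = 8230 J.
Q = 0 for an adiabatic process, so W = −ΔU = -8230 J.

-8230 J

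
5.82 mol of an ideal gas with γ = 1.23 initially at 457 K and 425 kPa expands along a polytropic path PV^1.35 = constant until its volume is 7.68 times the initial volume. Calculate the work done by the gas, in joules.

V₁ = nRT₁/P₁ = 5.82×8.314×457/425 = 52.0 L.
Polytropic n=1.35: T₂ = T₁(V₁/V₂)^(n−1) = 457×(0.130)^0.35 = 224 K; P₂ = P₁(V₁/V₂)^n = 27.1 kPa.
W = (P₁V₁−P₂V₂)/(n−1) = (425×52.0−27.1×400)/0.35 = 32200 J.

32200 J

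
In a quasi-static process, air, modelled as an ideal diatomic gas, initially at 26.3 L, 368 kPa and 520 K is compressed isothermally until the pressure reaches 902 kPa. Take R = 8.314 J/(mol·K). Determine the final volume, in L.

Isothermal: T stays 520 K; PV = const ⇒ V₂ = 10.7 L, P₂ = 902 kPa.

10.7 L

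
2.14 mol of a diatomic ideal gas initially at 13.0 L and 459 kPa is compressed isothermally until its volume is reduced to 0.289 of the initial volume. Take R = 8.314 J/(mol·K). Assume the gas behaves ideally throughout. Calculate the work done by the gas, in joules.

T₁ = P₁V₁/(nR) = 459×13.0/(2.14×8.314) = 335 K.
Isothermal: T stays 335 K; PV = const ⇒ V₂ = 3.76 L, P₂ = 1590 kPa.
W = nRT ln(V₂/V₁) = 2.14×8.314×335×ln(0.289) = -7410 J.

-7410 J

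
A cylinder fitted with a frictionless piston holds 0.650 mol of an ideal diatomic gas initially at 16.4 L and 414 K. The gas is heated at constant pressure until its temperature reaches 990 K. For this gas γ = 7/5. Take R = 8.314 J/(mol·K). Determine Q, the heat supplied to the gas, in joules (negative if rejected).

10900 J

P₁ = nRT₁/V₁ = 0.650×8.314×414/16.4 = 136 kPa.
Isobaric: P stays 136 kPa; V/T = const ⇒ T₂ = 990 K, V₂ = 39.2 L.
W = PΔV = 136×(39.2−16.4) kPa·L = 3110 J.
ΔU = nCvΔT = 0.650×20.8×(990−414) = 7780 J.
Q = ΔU + W = nCpΔT = 10900 J.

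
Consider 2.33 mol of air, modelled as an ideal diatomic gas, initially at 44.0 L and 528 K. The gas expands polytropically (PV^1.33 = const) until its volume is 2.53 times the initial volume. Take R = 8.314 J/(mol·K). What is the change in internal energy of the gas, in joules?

-6750 J

P₁ = nRT₁/V₁ = 2.33×8.314×528/44.0 = 232 kPa.
Polytropic n=1.33: T₂ = T₁(V₁/V₂)^(n−1) = 528×(0.395)^0.33 = 389 K; P₂ = P₁(V₁/V₂)^n = 67.6 kPa.
For an ideal gas ΔU = nCvΔT with Cv = (5/2)R = 20.8 J/(mol·K).
ΔU = 2.33×20.8×(389−528) = -6750 J.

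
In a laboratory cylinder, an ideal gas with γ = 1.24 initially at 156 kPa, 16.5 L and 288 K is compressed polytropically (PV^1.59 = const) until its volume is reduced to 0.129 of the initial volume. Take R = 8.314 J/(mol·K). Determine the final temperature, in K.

Polytropic n=1.59: T₂ = T₁(V₁/V₂)^(n−1) = 288×(7.75)^0.59 = 964 K; P₂ = P₁(V₁/V₂)^n = 4050 kPa.

964 K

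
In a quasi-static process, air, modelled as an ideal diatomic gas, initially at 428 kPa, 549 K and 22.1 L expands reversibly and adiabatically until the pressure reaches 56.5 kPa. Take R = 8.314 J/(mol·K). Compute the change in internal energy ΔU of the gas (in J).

-10400 J

n = P₁V₁/(RT₁) = 428×22.1/(8.314×549) = 2.07 mol.
Adiabatic: T₂/T₁ = (P₂/P₁)^((γ−1)/γ) ⇒ T₂ = 549×(0.132)^0.286 = 308 K; V₂ = 93.9 L.
For an ideal gas ΔU = nCvΔT with Cv = (5/2)R = 20.8 J/(mol·K).
ΔU = 2.07×20.8×(308−549) = -10400 J.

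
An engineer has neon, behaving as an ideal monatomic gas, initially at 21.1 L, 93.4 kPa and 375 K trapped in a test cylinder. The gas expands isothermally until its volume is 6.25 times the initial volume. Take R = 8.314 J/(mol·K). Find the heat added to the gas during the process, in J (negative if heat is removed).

n = P₁V₁/(RT₁) = 93.4×21.1/(8.314×375) = 0.632 mol.
Isothermal: T stays 375 K; PV = const ⇒ V₂ = 132 L, P₂ = 14.9 kPa.
ΔU = 0 (ideal gas, T constant).
W = nRT ln(V₂/V₁) = 0.632×8.314×375×ln(6.25) = 3610 J.
Q = ΔU + W = 3610 J.

3610 J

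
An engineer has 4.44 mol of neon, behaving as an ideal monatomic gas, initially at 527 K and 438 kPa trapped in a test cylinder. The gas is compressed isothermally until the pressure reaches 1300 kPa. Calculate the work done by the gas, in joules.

V₁ = nRT₁/P₁ = 4.44×8.314×527/438 = 44.4 L.
Isothermal: T stays 527 K; PV = const ⇒ V₂ = 15.0 L, P₂ = 1300 kPa.
W = nRT ln(V₂/V₁) = 4.44×8.314×527×ln(0.337) = -21200 J.

-21200 J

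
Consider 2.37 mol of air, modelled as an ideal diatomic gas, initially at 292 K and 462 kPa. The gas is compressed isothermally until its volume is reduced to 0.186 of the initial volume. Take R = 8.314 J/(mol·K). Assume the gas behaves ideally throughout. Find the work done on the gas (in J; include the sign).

V₁ = nRT₁/P₁ = 2.37×8.314×292/462 = 12.5 L.
Isothermal: T stays 292 K; PV = const ⇒ V₂ = 2.32 L, P₂ = 2480 kPa.
W = nRT ln(V₂/V₁) = 2.37×8.314×292×ln(0.186) = -9680 J.
Work done on the gas = −W_by = 9680 J.

9680 J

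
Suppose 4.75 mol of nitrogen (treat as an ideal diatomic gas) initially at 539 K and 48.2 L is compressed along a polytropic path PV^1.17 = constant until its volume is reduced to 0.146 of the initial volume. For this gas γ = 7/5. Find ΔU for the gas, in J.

20600 J

P₁ = nRT₁/V₁ = 4.75×8.314×539/48.2 = 442 kPa.
Polytropic n=1.17: T₂ = T₁(V₁/V₂)^(n−1) = 539×(6.85)^0.17 = 748 K; P₂ = P₁(V₁/V₂)^n = 4200 kPa.
For an ideal gas ΔU = nCvΔT with Cv = (5/2)R = 20.8 J/(mol·K).
ΔU = 4.75×20.8×(748−539) = 20600 J.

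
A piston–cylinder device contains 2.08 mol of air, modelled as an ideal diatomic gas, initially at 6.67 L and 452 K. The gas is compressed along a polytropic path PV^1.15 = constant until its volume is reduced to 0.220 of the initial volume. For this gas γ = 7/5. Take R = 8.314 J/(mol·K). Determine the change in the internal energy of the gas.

4980 J

P₁ = nRT₁/V₁ = 2.08×8.314×452/6.67 = 1170 kPa.
Polytropic n=1.15: T₂ = T₁(V₁/V₂)^(n−1) = 452×(4.55)^0.15 = 567 K; P₂ = P₁(V₁/V₂)^n = 6680 kPa.
For an ideal gas ΔU = nCvΔT with Cv = (5/2)R = 20.8 J/(mol·K).
ΔU = 2.08×20.8×(567−452) = 4980 J.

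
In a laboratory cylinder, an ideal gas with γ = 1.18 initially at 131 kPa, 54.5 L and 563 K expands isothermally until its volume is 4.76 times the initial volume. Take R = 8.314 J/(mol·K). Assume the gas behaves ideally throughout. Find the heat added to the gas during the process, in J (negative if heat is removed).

11100 J

n = P₁V₁/(RT₁) = 131×54.5/(8.314×563) = 1.53 mol.
Isothermal: T stays 563 K; PV = const ⇒ V₂ = 259 L, P₂ = 27.5 kPa.
ΔU = 0 (ideal gas, T constant).
W = nRT ln(V₂/V₁) = 1.53×8.314×563×ln(4.76) = 11100 J.
Q = ΔU + W = 11100 J.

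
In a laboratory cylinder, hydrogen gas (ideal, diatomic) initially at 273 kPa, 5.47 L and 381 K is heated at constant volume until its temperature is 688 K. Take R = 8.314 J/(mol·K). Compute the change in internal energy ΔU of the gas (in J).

n = P₁V₁/(RT₁) = 273×5.47/(8.314×381) = 0.471 mol.
Isochoric: V stays 5.47 L; P/T = const ⇒ T₂ = 688 K, P₂ = 493 kPa.
For an ideal gas ΔU = nCvΔT with Cv = (5/2)R = 20.8 J/(mol·K).
ΔU = 0.471×20.8×(688−381) = 3010 J.

3010 J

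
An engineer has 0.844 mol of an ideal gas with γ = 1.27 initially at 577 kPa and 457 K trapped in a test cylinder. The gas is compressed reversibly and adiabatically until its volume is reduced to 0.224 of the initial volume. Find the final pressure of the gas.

3860 kPa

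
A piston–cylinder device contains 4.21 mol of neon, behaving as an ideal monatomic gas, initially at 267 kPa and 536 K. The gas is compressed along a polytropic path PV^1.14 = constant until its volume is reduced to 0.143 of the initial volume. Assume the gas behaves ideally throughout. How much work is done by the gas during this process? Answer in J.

V₁ = nRT₁/P₁ = 4.21×8.314×536/267 = 70.3 L.
Polytropic n=1.14: T₂ = T₁(V₁/V₂)^(n−1) = 536×(6.99)^0.14 = 704 K; P₂ = P₁(V₁/V₂)^n = 2450 kPa.
W = (P₁V₁−P₂V₂)/(n−1) = (267×70.3−2450×10.0)/0.14 = -41900 J.

-41900 J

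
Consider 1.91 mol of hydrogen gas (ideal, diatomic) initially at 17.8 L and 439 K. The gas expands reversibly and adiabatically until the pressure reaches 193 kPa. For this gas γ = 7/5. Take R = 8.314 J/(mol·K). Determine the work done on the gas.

-3190 J

P₁ = nRT₁/V₁ = 1.91×8.314×439/17.8 = 392 kPa.
Adiabatic: T₂/T₁ = (P₂/P₁)^((γ−1)/γ) ⇒ T₂ = 439×(0.493)^0.286 = 359 K; V₂ = 29.5 L.
ΔU = nCvΔT = 1.91×20.8×(359−439) = -3190 J.
Q = 0 for an adiabatic process, so W = −ΔU = 3190 J.
Work done on the gas = −W_by = -3190 J.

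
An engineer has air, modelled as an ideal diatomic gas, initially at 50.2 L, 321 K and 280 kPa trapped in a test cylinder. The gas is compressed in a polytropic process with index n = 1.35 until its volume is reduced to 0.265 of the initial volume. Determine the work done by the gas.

n = P₁V₁/(RT₁) = 280×50.2/(8.314×321) = 5.27 mol.
Polytropic n=1.35: T₂ = T₁(V₁/V₂)^(n−1) = 321×(3.77)^0.35 = 511 K; P₂ = P₁(V₁/V₂)^n = 1680 kPa.
W = (P₁V₁−P₂V₂)/(n−1) = (280×50.2−1680×13.3)/0.35 = -23800 J.

-23800 J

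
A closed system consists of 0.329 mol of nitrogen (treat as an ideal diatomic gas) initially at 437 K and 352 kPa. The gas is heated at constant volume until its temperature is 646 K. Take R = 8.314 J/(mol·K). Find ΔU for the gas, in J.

V₁ = nRT₁/P₁ = 0.329×8.314×437/352 = 3.40 L.
Isochoric: V stays 3.40 L; P/T = const ⇒ T₂ = 646 K, P₂ = 520 kPa.
For an ideal gas ΔU = nCvΔT with Cv = (5/2)R = 20.8 J/(mol·K).
ΔU = 0.329×20.8×(646−437) = 1430 J.

1430 J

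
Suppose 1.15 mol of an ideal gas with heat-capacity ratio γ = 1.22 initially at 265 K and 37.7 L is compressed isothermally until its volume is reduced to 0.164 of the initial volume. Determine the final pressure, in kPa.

P₁ = nRT₁/V₁ = 1.15×8.314×265/37.7 = 67.2 kPa.
Isothermal: T stays 265 K; PV = const ⇒ V₂ = 6.18 L, P₂ = 410 kPa.

410 kPa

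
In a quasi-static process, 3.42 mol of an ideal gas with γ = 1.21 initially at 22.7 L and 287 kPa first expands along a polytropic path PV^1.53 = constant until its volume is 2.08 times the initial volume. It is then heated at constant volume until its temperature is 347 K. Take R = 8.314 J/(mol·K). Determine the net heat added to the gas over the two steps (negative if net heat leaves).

19900 J

T₁ = P₁V₁/(nR) = 287×22.7/(3.42×8.314) = 229 K.
Step 1 — Polytropic n=1.53: T₂ = T₁(V₁/V₂)^(n−1) = 229×(0.481)^0.53 = 155 K; P₂ = P₁(V₁/V₂)^n = 93.6 kPa.
W = (P₁V₁−P₂V₂)/(n−1) = (287×22.7−93.6×47.2)/0.53 = 3950 J.
ΔU = nCvΔT = 3.42×39.6×(155−229) = -9980 J.
Q = ΔU + W = -6030 J.
State after step 1: P = 93.6 kPa, V = 47.2 L, T = 155 K.
Step 2 — Isochoric: V stays 47.2 L; P/T = const ⇒ T₂ = 347 K, P₂ = 209 kPa.
W = 0 (no volume change).
ΔU = nCvΔT = 3.42×39.6×(347−155) = 25900 J.
Q = ΔU = 25900 J.
Net over both steps: W = 3950 J, Q = 19900 J, ΔU = 16000 J.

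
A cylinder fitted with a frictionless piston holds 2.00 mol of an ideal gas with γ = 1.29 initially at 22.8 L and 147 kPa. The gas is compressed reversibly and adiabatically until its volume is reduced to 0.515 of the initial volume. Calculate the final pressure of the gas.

T₁ = P₁V₁/(nR) = 147×22.8/(2.00×8.314) = 202 K.
Adiabatic: TV^(γ−1) = const ⇒ T₂ = 202×(1.94)^0.290 = 244 K; PV^γ = const ⇒ P₂ = 346 kPa.

346 kPa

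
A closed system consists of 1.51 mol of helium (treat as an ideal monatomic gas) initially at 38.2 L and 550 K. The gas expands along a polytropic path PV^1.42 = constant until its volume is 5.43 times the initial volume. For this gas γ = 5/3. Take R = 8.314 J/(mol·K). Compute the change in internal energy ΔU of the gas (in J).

-5270 J

P₁ = nRT₁/V₁ = 1.51×8.314×550/38.2 = 181 kPa.
Polytropic n=1.42: T₂ = T₁(V₁/V₂)^(n−1) = 550×(0.184)^0.42 = 270 K; P₂ = P₁(V₁/V₂)^n = 16.4 kPa.
For an ideal gas ΔU = nCvΔT with Cv = (3/2)R = 12.5 J/(mol·K).
ΔU = 1.51×12.5×(270−550) = -5270 J.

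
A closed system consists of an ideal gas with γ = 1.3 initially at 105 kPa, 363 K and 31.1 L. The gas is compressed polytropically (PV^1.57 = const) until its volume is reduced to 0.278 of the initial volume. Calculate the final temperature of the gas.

753 K

Polytropic n=1.57: T₂ = T₁(V₁/V₂)^(n−1) = 363×(3.60)^0.57 = 753 K; P₂ = P₁(V₁/V₂)^n = 783 kPa.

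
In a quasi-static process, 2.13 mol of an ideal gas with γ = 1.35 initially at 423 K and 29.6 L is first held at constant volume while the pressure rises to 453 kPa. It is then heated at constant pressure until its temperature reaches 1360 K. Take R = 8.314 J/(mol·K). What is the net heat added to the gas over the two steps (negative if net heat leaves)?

P₁ = nRT₁/V₁ = 2.13×8.314×423/29.6 = 253 kPa.
Step 1 — Isochoric: V stays 29.6 L; P/T = const ⇒ T₂ = 757 K, P₂ = 453 kPa.
W = 0 (no volume change).
ΔU = nCvΔT = 2.13×23.8×(757−423) = 16900 J.
Q = ΔU = 16900 J.
State after step 1: P = 453 kPa, V = 29.6 L, T = 757 K.
Step 2 — Isobaric: P stays 453 kPa; V/T = const ⇒ T₂ = 1360 K, V₂ = 53.2 L.
W = PΔV = 453×(53.2−29.6) kPa·L = 10700 J.
ΔU = nCvΔT = 2.13×23.8×(1360−757) = 30500 J.
Q = ΔU + W = nCpΔT = 41200 J.
Net over both steps: W = 10700 J, Q = 58100 J, ΔU = 47400 J.

58100 J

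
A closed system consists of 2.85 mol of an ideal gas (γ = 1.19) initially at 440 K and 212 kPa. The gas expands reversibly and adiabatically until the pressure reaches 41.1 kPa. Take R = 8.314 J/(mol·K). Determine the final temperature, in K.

339 K

V₁ = nRT₁/P₁ = 2.85×8.314×440/212 = 49.2 L.
Adiabatic: T₂/T₁ = (P₂/P₁)^((γ−1)/γ) ⇒ T₂ = 440×(0.194)^0.160 = 339 K; V₂ = 195 L.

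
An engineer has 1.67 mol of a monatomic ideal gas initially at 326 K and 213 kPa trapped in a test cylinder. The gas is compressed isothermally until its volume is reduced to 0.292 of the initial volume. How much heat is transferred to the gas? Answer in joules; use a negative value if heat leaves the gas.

V₁ = nRT₁/P₁ = 1.67×8.314×326/213 = 21.3 L.
Isothermal: T stays 326 K; PV = const ⇒ V₂ = 6.21 L, P₂ = 729 kPa.
ΔU = 0 (ideal gas, T constant).
W = nRT ln(V₂/V₁) = 1.67×8.314×326×ln(0.292) = -5570 J.
Q = ΔU + W = -5570 J.

-5570 J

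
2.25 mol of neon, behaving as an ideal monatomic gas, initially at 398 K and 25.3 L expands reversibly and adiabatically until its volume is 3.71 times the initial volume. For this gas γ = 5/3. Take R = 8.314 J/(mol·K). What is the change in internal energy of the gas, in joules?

P₁ = nRT₁/V₁ = 2.25×8.314×398/25.3 = 294 kPa.
Adiabatic: TV^(γ−1) = const ⇒ T₂ = 398×(0.270)^0.667 = 166 K; PV^γ = const ⇒ P₂ = 33.1 kPa.
For an ideal gas ΔU = nCvΔT with Cv = (3/2)R = 12.5 J/(mol·K).
ΔU = 2.25×12.5×(166−398) = -6510 J.

-6510 J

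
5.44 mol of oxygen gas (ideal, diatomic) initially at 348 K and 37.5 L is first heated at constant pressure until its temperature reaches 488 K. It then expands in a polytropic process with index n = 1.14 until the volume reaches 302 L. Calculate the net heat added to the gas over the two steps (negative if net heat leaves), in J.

P₁ = nRT₁/V₁ = 5.44×8.314×348/37.5 = 420 kPa.
Step 1 — Isobaric: P stays 420 kPa; V/T = const ⇒ T₂ = 488 K, V₂ = 52.6 L.
W = PΔV = 420×(52.6−37.5) kPa·L = 6330 J.
ΔU = nCvΔT = 5.44×20.8×(488−348) = 15800 J.
Q = ΔU + W = nCpΔT = 22200 J.
State after step 1: P = 420 kPa, V = 52.6 L, T = 488 K.
Step 2 — Polytropic n=1.14: T₂ = T₁(V₁/V₂)^(n−1) = 488×(0.174)^0.14 = 382 K; P₂ = P₁(V₁/V₂)^n = 57.2 kPa.
W = (P₁V₁−P₂V₂)/(n−1) = (420×52.6−57.2×302)/0.14 = 34200 J.
ΔU = nCvΔT = 5.44×20.8×(382−488) = -12000 J.
Q = ΔU + W = 22200 J.
Net over both steps: W = 40600 J, Q = 44400 J, ΔU = 3850 J.

44400 J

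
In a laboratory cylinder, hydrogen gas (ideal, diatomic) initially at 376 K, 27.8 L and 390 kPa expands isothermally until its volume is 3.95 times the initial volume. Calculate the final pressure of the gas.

98.7 kPa

Isothermal: T stays 376 K; PV = const ⇒ V₂ = 110 L, P₂ = 98.7 kPa.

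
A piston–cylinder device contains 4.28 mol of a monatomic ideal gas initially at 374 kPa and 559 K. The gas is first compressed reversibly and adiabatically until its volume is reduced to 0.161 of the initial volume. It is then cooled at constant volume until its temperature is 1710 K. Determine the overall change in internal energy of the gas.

61400 J

V₁ = nRT₁/P₁ = 4.28×8.314×559/374 = 53.2 L.
Step 1 — Adiabatic: TV^(γ−1) = const ⇒ T₂ = 559×(6.21)^0.667 = 1890 K; PV^γ = const ⇒ P₂ = 7850 kPa.
ΔU = nCvΔT = 4.28×12.5×(1890−559) = 71000 J.
Q = 0 for an adiabatic process, so W = −ΔU = -71000 J.
State after step 1: P = 7850 kPa, V = 8.56 L, T = 1890 K.
Step 2 — Isochoric: V stays 8.56 L; P/T = const ⇒ T₂ = 1710 K, P₂ = 7110 kPa.
W = 0 (no volume change).
ΔU = nCvΔT = 4.28×12.5×(1710−1890) = -9550 J.
Q = ΔU = -9550 J.
Net over both steps: W = -71000 J, Q = -9550 J, ΔU = 61400 J.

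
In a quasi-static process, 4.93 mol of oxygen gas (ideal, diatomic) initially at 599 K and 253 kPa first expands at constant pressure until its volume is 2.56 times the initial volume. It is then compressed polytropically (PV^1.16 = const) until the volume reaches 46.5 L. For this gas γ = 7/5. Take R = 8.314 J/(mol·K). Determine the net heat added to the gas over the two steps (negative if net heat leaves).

V₁ = nRT₁/P₁ = 4.93×8.314×599/253 = 97.0 L.
Step 1 — Isobaric: P stays 253 kPa; V/T = const ⇒ T₂ = 1530 K, V₂ = 248 L.
W = PΔV = 253×(248−97.0) kPa·L = 38300 J.
ΔU = nCvΔT = 4.93×20.8×(1530−599) = 95800 J.
Q = ΔU + W = nCpΔT = 134000 J.
State after step 1: P = 253 kPa, V = 248 L, T = 1530 K.
Step 2 — Polytropic n=1.16: T₂ = T₁(V₁/V₂)^(n−1) = 1530×(5.34)^0.16 = 2000 K; P₂ = P₁(V₁/V₂)^n = 1770 kPa.
W = (P₁V₁−P₂V₂)/(n−1) = (253×248−1770×46.5)/0.16 = -121000 J.
ΔU = nCvΔT = 4.93×20.8×(2000−1530) = 48300 J.
Q = ΔU + W = -72500 J.
Net over both steps: W = -82500 J, Q = 61600 J, ΔU = 144000 J.

61600 J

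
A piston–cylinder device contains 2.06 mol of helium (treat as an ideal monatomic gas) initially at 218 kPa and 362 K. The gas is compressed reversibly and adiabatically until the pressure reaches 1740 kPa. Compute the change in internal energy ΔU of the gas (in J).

V₁ = nRT₁/P₁ = 2.06×8.314×362/218 = 28.4 L.
Adiabatic: T₂/T₁ = (P₂/P₁)^((γ−1)/γ) ⇒ T₂ = 362×(7.98)^0.400 = 831 K; V₂ = 8.18 L.
For an ideal gas ΔU = nCvΔT with Cv = (3/2)R = 12.5 J/(mol·K).
ΔU = 2.06×12.5×(831−362) = 12000 J.

12000 J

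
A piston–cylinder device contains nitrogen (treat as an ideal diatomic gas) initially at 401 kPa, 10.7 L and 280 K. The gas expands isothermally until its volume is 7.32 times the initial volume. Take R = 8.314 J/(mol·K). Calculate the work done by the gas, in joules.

8540 J

n = P₁V₁/(RT₁) = 401×10.7/(8.314×280) = 1.84 mol.
Isothermal: T stays 280 K; PV = const ⇒ V₂ = 78.3 L, P₂ = 54.8 kPa.
W = nRT ln(V₂/V₁) = 1.84×8.314×280×ln(7.32) = 8540 J.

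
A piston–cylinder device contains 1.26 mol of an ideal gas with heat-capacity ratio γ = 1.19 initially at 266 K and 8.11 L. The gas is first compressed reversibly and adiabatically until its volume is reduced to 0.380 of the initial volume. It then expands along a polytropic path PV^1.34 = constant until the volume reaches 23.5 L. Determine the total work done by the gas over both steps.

1950 J

P₁ = nRT₁/V₁ = 1.26×8.314×266/8.11 = 344 kPa.
Step 1 — Adiabatic: TV^(γ−1) = const ⇒ T₂ = 266×(2.63)^0.190 = 320 K; PV^γ = const ⇒ P₂ = 1090 kPa.
ΔU = nCvΔT = 1.26×43.8×(320−266) = 2960 J.
Q = 0 for an adiabatic process, so W = −ΔU = -2960 J.
State after step 1: P = 1090 kPa, V = 3.08 L, T = 320 K.
Step 2 — Polytropic n=1.34: T₂ = T₁(V₁/V₂)^(n−1) = 320×(0.131)^0.34 = 160 K; P₂ = P₁(V₁/V₂)^n = 71.4 kPa.
W = (P₁V₁−P₂V₂)/(n−1) = (1090×3.08−71.4×23.5)/0.34 = 4910 J.
ΔU = nCvΔT = 1.26×43.8×(160−320) = -8790 J.
Q = ΔU + W = -3880 J.
Net over both steps: W = 1950 J, Q = -3880 J, ΔU = -5830 J.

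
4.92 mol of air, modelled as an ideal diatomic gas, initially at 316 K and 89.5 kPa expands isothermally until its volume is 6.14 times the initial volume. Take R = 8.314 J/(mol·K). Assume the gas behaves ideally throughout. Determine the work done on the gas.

-23500 J

V₁ = nRT₁/P₁ = 4.92×8.314×316/89.5 = 144 L.
Isothermal: T stays 316 K; PV = const ⇒ V₂ = 887 L, P₂ = 14.6 kPa.
W = nRT ln(V₂/V₁) = 4.92×8.314×316×ln(6.14) = 23500 J.
Work done on the gas = −W_by = -23500 J.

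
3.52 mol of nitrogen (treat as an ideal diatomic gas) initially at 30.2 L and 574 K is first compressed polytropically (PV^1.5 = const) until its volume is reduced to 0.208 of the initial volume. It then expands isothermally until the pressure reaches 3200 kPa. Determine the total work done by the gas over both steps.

P₁ = nRT₁/V₁ = 3.52×8.314×574/30.2 = 556 kPa.
Step 1 — Polytropic n=1.5: T₂ = T₁(V₁/V₂)^(n−1) = 574×(4.81)^0.50 = 1260 K; P₂ = P₁(V₁/V₂)^n = 5860 kPa.
W = (P₁V₁−P₂V₂)/(n−1) = (556×30.2−5860×6.28)/0.50 = -40100 J.
ΔU = nCvΔT = 3.52×20.8×(1260−574) = 50100 J.
Q = ΔU + W = 10000 J.
State after step 1: P = 5860 kPa, V = 6.28 L, T = 1260 K.
Step 2 — Isothermal: T stays 1260 K; PV = const ⇒ V₂ = 11.5 L, P₂ = 3200 kPa.
ΔU = 0 (ideal gas, T constant).
W = nRT ln(V₂/V₁) = 3.52×8.314×1260×ln(1.83) = 22300 J.
Q = ΔU + W = 22300 J.
Net over both steps: W = -17800 J, Q = 32300 J, ΔU = 50100 J.

-17800 J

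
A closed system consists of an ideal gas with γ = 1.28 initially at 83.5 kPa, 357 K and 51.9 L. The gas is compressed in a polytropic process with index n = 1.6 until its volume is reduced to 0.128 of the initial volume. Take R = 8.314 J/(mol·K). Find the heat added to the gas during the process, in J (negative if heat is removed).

20100 J

n = P₁V₁/(RT₁) = 83.5×51.9/(8.314×357) = 1.46 mol.
Polytropic n=1.6: T₂ = T₁(V₁/V₂)^(n−1) = 357×(7.81)^0.60 = 1230 K; P₂ = P₁(V₁/V₂)^n = 2240 kPa.
W = (P₁V₁−P₂V₂)/(n−1) = (83.5×51.9−2240×6.64)/0.60 = -17600 J.
ΔU = nCvΔT = 1.46×29.7×(1230−357) = 37700 J.
Q = ΔU + W = 20100 J.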